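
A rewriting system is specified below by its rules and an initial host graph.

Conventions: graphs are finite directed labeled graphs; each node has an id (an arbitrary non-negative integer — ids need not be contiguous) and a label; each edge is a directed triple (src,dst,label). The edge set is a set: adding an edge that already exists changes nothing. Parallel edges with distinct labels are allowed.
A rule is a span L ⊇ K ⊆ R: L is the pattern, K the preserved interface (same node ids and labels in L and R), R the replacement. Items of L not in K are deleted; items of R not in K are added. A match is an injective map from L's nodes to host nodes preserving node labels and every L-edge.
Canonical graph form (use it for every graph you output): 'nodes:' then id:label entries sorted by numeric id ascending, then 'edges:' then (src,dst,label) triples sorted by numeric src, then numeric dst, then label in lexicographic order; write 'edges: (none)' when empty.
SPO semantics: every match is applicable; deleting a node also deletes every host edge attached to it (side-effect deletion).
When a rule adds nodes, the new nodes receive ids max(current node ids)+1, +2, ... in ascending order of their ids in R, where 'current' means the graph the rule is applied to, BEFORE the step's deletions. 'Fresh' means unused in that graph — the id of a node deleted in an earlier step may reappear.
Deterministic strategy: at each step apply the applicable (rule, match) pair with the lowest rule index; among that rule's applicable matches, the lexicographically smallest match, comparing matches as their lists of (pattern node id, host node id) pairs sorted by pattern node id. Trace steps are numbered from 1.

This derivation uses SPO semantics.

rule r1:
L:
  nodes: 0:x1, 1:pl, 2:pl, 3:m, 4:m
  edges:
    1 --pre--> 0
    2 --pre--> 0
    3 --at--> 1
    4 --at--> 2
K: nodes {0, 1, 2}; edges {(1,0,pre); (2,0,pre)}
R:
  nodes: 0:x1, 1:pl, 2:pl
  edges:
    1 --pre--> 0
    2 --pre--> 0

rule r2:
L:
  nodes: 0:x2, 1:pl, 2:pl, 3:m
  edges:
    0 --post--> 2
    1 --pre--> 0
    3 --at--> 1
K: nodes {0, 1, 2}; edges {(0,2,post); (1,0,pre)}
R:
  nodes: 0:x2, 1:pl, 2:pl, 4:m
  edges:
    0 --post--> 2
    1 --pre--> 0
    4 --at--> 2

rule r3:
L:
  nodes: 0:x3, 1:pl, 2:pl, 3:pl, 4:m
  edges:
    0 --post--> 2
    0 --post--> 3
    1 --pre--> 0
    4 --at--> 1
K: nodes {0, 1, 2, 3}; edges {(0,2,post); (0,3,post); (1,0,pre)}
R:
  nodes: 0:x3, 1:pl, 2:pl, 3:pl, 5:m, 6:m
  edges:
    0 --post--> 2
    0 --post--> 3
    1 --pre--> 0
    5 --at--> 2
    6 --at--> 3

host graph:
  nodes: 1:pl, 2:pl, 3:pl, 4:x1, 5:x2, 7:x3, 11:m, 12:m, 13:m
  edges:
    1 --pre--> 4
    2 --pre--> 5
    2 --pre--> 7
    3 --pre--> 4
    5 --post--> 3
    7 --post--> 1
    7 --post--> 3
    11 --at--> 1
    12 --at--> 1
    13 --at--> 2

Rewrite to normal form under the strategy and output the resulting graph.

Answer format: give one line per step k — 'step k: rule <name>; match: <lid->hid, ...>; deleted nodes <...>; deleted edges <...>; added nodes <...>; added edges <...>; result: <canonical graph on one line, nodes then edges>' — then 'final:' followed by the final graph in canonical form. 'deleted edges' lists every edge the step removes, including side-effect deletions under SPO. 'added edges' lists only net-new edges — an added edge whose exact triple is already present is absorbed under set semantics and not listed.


step 1: rule r2; match: 0->5, 1->2, 2->3, 3->13; deleted nodes 13; deleted edges (13,2,at); added nodes 14; added edges (14,3,at); result: nodes: 1:pl, 2:pl, 3:pl, 4:x1, 5:x2, 7:x3, 11:m, 12:m, 14:m edges: (1,4,pre); (2,5,pre); (2,7,pre); (3,4,pre); (5,3,post); (7,1,post); (7,3,post); (11,1,at); (12,1,at); (14,3,at)
step 2: rule r1; match: 0->4, 1->1, 2->3, 3->11, 4->14; deleted nodes 11, 14; deleted edges (11,1,at); (14,3,at); added nodes (none); added edges (none); result: nodes: 1:pl, 2:pl, 3:pl, 4:x1, 5:x2, 7:x3, 12:m edges: (1,4,pre); (2,5,pre); (2,7,pre); (3,4,pre); (5,3,post); (7,1,post); (7,3,post); (12,1,at)
final:
nodes: 1:pl, 2:pl, 3:pl, 4:x1, 5:x2, 7:x3, 12:m
edges: (1,4,pre); (2,5,pre); (2,7,pre); (3,4,pre); (5,3,post); (7,1,post); (7,3,post); (12,1,at)


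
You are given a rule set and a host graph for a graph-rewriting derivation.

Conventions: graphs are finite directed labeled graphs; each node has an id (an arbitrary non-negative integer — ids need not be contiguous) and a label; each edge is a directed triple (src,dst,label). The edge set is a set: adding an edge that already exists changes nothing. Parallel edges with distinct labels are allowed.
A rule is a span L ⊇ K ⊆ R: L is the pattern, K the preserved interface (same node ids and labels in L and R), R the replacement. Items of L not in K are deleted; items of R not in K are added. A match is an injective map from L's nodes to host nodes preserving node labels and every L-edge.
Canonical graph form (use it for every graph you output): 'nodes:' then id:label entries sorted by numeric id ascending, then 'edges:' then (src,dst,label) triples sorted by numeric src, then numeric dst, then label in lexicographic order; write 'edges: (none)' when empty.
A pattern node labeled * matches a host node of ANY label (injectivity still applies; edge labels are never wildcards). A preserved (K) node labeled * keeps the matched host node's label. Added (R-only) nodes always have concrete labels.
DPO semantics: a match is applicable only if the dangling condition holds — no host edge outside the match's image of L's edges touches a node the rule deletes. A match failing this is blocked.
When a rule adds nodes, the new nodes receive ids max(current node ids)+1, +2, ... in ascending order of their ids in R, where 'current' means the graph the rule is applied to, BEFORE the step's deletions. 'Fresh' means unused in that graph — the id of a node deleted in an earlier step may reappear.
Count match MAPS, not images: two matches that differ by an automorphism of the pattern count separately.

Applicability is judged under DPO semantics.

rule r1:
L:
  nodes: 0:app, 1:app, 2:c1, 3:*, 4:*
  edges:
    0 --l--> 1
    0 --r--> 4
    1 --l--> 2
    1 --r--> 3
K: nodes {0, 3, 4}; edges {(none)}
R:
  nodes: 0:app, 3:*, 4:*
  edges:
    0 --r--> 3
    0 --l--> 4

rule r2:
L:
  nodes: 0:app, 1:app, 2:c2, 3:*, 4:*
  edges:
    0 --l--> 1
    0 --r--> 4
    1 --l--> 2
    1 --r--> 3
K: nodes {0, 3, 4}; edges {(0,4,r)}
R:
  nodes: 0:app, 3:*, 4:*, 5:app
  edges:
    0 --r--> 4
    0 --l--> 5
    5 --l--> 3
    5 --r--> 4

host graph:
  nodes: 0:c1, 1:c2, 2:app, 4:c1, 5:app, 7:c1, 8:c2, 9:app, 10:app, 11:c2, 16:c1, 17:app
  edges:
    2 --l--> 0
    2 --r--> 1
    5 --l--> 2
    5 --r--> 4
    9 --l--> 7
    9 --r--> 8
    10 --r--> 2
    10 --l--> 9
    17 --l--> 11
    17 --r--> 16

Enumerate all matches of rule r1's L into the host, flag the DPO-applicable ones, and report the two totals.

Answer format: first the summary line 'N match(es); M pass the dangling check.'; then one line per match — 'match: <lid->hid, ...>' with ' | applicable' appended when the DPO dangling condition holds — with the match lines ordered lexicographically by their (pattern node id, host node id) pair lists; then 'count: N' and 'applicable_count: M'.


2 match(es); 1 pass the dangling check.
match: 0->5, 1->2, 2->0, 3->1, 4->4
match: 0->10, 1->9, 2->7, 3->8, 4->2 | applicable
count: 2
applicable_count: 1


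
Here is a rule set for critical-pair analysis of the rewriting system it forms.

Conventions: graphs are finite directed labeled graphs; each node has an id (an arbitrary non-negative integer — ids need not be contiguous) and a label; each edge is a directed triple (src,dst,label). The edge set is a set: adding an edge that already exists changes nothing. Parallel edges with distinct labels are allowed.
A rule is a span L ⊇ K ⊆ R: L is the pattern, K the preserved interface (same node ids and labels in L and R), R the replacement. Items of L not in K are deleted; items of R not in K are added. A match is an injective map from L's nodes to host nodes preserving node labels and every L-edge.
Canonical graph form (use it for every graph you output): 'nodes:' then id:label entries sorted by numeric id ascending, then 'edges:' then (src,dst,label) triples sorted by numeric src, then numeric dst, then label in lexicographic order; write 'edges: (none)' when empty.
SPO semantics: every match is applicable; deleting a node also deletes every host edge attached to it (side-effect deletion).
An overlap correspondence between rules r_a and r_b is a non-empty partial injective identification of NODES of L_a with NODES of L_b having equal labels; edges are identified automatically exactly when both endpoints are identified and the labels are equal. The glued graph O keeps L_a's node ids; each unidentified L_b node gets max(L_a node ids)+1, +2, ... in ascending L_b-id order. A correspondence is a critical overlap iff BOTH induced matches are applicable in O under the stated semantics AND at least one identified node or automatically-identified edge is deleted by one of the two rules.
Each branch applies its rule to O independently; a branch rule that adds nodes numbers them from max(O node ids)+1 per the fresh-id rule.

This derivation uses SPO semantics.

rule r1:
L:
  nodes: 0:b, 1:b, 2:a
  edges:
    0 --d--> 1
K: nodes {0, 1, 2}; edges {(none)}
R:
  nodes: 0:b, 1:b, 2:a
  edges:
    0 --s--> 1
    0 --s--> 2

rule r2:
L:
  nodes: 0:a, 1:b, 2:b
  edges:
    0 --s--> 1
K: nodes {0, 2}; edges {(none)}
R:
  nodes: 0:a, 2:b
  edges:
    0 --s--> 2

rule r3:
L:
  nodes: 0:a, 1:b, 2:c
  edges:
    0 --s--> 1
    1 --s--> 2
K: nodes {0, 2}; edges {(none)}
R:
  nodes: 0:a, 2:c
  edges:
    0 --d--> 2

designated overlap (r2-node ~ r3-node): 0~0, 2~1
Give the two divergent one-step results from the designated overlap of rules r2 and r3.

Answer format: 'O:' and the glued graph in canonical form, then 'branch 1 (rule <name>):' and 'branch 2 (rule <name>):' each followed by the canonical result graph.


O:
nodes: 0:a, 1:b, 2:b, 3:c
edges: (0,1,s); (0,2,s); (2,3,s)
branch 1 (rule r2):
nodes: 0:a, 2:b, 3:c
edges: (0,2,s); (2,3,s)
branch 2 (rule r3):
nodes: 0:a, 1:b, 3:c
edges: (0,1,s); (0,3,d)


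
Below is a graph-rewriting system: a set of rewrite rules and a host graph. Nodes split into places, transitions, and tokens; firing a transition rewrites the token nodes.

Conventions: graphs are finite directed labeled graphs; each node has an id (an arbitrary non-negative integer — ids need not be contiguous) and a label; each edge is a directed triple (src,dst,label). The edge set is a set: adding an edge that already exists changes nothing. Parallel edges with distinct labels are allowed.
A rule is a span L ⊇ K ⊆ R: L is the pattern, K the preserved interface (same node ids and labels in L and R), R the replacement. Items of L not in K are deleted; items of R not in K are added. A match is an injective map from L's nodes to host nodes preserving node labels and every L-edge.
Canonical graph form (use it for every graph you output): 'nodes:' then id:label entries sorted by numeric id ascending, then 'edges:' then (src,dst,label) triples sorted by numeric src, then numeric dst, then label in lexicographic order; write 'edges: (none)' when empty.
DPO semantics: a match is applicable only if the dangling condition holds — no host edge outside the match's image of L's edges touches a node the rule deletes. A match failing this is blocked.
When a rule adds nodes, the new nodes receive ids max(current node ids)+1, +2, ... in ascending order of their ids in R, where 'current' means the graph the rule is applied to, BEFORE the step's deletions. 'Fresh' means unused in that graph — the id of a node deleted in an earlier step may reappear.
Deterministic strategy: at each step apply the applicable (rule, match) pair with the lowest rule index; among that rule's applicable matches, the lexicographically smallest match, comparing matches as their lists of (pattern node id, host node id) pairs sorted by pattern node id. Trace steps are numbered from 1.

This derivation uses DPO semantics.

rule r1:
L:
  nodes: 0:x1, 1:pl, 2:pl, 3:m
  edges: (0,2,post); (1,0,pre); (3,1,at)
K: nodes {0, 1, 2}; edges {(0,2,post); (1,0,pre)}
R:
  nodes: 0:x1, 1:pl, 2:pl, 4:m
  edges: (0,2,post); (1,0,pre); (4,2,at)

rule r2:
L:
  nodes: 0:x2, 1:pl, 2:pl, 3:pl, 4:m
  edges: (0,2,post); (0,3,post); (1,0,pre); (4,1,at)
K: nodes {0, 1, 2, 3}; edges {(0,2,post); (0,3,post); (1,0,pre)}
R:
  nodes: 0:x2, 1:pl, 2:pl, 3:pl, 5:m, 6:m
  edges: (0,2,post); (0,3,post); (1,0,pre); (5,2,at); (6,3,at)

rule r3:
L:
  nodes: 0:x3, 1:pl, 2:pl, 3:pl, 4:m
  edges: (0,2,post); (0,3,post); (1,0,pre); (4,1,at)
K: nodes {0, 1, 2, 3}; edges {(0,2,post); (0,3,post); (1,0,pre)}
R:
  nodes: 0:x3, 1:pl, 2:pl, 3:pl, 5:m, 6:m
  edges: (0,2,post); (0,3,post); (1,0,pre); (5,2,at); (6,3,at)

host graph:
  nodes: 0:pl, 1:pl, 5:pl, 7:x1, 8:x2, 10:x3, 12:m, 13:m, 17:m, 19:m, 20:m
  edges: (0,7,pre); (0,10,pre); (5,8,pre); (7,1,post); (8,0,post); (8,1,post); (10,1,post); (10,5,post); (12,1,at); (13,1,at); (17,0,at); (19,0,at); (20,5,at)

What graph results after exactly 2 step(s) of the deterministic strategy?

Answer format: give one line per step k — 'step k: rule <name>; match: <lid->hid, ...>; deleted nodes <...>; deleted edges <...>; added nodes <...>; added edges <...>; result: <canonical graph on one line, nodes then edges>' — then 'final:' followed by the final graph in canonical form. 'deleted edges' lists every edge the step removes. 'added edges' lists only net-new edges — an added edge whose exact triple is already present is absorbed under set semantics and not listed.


step 1: rule r1; match: 0->7, 1->0, 2->1, 3->17; deleted nodes 17; deleted edges (17,0,at); added nodes 21; added edges (21,1,at); result: nodes: 0:pl, 1:pl, 5:pl, 7:x1, 8:x2, 10:x3, 12:m, 13:m, 19:m, 20:m, 21:m edges: (0,7,pre); (0,10,pre); (5,8,pre); (7,1,post); (8,0,post); (8,1,post); (10,1,post); (10,5,post); (12,1,at); (13,1,at); (19,0,at); (20,5,at); (21,1,at)
step 2: rule r1; match: 0->7, 1->0, 2->1, 3->19; deleted nodes 19; deleted edges (19,0,at); added nodes 22; added edges (22,1,at); result: nodes: 0:pl, 1:pl, 5:pl, 7:x1, 8:x2, 10:x3, 12:m, 13:m, 20:m, 21:m, 22:m edges: (0,7,pre); (0,10,pre); (5,8,pre); (7,1,post); (8,0,post); (8,1,post); (10,1,post); (10,5,post); (12,1,at); (13,1,at); (20,5,at); (21,1,at); (22,1,at)
final:
nodes: 0:pl, 1:pl, 5:pl, 7:x1, 8:x2, 10:x3, 12:m, 13:m, 20:m, 21:m, 22:m
edges: (0,7,pre); (0,10,pre); (5,8,pre); (7,1,post); (8,0,post); (8,1,post); (10,1,post); (10,5,post); (12,1,at); (13,1,at); (20,5,at); (21,1,at); (22,1,at)


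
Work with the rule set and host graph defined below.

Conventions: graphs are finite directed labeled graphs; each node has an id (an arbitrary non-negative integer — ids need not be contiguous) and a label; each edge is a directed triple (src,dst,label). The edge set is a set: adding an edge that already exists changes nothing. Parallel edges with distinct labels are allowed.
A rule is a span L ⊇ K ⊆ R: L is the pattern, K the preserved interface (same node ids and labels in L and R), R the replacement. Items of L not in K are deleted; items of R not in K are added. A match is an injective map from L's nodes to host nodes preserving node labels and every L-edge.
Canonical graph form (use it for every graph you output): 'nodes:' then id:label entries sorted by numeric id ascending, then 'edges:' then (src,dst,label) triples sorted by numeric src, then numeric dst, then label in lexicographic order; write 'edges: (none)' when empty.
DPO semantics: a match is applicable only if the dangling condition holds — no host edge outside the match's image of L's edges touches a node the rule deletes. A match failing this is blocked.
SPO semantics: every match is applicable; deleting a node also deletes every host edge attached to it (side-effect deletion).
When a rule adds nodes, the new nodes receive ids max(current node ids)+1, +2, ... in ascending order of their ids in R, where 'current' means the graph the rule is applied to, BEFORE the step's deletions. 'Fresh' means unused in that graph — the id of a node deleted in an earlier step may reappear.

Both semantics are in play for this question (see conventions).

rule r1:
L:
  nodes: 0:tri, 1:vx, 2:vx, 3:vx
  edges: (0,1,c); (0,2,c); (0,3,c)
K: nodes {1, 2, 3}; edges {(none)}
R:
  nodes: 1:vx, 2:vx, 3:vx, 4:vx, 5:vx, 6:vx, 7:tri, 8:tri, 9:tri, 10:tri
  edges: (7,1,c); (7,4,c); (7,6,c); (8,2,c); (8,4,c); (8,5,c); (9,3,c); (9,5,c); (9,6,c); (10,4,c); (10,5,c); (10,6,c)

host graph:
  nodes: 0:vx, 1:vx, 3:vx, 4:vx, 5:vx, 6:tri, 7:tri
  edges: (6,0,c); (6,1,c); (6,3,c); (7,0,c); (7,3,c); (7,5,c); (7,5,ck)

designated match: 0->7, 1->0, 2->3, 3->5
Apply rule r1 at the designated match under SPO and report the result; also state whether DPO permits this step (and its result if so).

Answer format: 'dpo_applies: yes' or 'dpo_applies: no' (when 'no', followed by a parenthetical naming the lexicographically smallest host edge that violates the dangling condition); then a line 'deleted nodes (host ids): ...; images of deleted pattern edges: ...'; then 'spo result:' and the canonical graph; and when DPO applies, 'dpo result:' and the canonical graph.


dpo_applies: no
(the rule deletes node 7, which keeps host edge (7,5,ck) outside the match image — the dangling condition fails, DPO blocks; SPO proceeds and side-deletes such edges)
deleted nodes (host ids): 7; images of deleted pattern edges: (7,0,c); (7,3,c); (7,5,c)
spo result:
nodes: 0:vx, 1:vx, 3:vx, 4:vx, 5:vx, 6:tri, 8:vx, 9:vx, 10:vx, 11:tri, 12:tri, 13:tri, 14:tri
edges: (6,0,c); (6,1,c); (6,3,c); (11,0,c); (11,8,c); (11,10,c); (12,3,c); (12,8,c); (12,9,c); (13,5,c); (13,9,c); (13,10,c); (14,8,c); (14,9,c); (14,10,c)


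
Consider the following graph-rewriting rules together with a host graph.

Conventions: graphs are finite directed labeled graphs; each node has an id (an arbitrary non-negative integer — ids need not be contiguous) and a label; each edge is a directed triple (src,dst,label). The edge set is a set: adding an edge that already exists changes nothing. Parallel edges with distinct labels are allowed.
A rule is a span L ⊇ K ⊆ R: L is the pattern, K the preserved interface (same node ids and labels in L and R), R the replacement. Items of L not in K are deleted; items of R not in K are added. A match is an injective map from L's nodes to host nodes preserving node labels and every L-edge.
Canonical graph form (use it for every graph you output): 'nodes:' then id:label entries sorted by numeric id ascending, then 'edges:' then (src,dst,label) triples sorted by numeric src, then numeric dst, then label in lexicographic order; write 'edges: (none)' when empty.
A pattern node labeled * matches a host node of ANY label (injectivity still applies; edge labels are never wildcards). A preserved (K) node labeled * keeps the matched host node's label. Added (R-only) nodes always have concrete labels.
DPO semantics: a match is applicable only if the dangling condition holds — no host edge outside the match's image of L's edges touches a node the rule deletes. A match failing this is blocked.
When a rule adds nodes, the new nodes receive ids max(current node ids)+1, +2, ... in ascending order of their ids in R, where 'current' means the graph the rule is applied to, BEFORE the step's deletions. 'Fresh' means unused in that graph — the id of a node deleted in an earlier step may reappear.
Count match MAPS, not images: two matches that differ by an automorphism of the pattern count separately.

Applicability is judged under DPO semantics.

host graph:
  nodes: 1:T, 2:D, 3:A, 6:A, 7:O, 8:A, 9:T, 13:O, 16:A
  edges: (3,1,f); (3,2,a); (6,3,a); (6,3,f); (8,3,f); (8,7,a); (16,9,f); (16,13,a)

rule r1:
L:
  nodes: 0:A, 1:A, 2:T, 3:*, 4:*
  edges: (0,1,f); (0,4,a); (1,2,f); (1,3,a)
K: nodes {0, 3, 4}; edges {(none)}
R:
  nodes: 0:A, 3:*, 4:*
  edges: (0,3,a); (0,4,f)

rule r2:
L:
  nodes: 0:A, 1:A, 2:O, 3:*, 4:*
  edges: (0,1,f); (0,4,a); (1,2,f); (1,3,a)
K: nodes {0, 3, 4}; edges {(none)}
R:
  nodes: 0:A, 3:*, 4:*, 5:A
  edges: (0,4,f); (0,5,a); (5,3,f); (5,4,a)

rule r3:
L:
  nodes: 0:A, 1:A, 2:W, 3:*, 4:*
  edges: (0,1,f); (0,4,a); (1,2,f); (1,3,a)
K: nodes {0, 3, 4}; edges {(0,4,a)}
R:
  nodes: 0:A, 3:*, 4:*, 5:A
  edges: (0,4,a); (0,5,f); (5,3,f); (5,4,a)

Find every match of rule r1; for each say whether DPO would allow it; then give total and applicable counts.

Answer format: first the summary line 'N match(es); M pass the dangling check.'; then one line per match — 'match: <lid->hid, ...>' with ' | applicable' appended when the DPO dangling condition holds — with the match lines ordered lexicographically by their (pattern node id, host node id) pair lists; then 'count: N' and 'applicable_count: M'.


1 match(es); 0 pass the dangling check.
match: 0->8, 1->3, 2->1, 3->2, 4->7
count: 1
applicable_count: 0


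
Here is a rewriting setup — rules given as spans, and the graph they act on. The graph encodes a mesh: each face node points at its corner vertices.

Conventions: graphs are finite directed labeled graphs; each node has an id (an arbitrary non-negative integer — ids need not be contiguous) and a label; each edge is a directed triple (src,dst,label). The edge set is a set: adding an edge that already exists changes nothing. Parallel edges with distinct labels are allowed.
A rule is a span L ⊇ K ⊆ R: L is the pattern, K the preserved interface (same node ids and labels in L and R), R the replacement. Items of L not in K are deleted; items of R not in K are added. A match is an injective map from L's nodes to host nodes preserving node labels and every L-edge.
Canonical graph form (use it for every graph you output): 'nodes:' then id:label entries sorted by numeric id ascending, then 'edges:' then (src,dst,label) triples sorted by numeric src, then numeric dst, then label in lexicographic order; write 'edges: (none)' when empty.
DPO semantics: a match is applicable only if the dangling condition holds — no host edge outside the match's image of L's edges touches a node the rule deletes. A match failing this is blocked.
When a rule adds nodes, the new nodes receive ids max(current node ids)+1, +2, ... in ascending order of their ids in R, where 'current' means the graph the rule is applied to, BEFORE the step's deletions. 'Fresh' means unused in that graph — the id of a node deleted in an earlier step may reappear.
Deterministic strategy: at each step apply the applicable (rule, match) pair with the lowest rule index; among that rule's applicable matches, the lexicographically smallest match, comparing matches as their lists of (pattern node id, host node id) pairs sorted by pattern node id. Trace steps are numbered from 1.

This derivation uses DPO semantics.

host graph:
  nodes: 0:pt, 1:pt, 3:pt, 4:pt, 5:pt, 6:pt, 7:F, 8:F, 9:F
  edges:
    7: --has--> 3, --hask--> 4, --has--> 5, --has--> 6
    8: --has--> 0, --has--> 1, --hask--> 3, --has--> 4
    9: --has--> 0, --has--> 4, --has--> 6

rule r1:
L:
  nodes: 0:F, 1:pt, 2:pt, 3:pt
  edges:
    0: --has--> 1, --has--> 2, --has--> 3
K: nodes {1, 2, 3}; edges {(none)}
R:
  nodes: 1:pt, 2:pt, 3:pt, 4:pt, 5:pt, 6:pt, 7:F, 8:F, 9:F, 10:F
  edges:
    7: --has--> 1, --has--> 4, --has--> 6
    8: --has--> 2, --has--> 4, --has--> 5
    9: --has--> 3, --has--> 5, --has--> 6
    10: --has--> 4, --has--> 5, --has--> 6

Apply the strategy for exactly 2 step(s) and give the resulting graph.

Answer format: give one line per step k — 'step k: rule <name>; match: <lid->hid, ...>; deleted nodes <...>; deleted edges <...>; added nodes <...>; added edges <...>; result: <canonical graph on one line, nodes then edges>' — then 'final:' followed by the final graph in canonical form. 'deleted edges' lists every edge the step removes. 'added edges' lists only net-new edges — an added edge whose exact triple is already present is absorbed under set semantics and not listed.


step 1: rule r1; match: 0->9, 1->0, 2->4, 3->6; deleted nodes 9; deleted edges (9,0,has); (9,4,has); (9,6,has); added nodes 10, 11, 12, 13, 14, 15, 16; added edges (13,0,has); (13,10,has); (13,12,has); (14,4,has); (14,10,has); (14,11,has); (15,6,has); (15,11,has); (15,12,has); (16,10,has); (16,11,has); (16,12,has); result: nodes: 0:pt, 1:pt, 3:pt, 4:pt, 5:pt, 6:pt, 7:F, 8:F, 10:pt, 11:pt, 12:pt, 13:F, 14:F, 15:F, 16:F edges: (7,3,has); (7,4,hask); (7,5,has); (7,6,has); (8,0,has); (8,1,has); (8,3,hask); (8,4,has); (13,0,has); (13,10,has); (13,12,has); (14,4,has); (14,10,has); (14,11,has); (15,6,has); (15,11,has); (15,12,has); (16,10,has); (16,11,has); (16,12,has)
step 2: rule r1; match: 0->13, 1->0, 2->10, 3->12; deleted nodes 13; deleted edges (13,0,has); (13,10,has); (13,12,has); added nodes 17, 18, 19, 20, 21, 22, 23; added edges (20,0,has); (20,17,has); (20,19,has); (21,10,has); (21,17,has); (21,18,has); (22,12,has); (22,18,has); (22,19,has); (23,17,has); (23,18,has); (23,19,has); result: nodes: 0:pt, 1:pt, 3:pt, 4:pt, 5:pt, 6:pt, 7:F, 8:F, 10:pt, 11:pt, 12:pt, 14:F, 15:F, 16:F, 17:pt, 18:pt, 19:pt, 20:F, 21:F, 22:F, 23:F edges: (7,3,has); (7,4,hask); (7,5,has); (7,6,has); (8,0,has); (8,1,has); (8,3,hask); (8,4,has); (14,4,has); (14,10,has); (14,11,has); (15,6,has); (15,11,has); (15,12,has); (16,10,has); (16,11,has); (16,12,has); (20,0,has); (20,17,has); (20,19,has); (21,10,has); (21,17,has); (21,18,has); (22,12,has); (22,18,has); (22,19,has); (23,17,has); (23,18,has); (23,19,has)
final:
nodes: 0:pt, 1:pt, 3:pt, 4:pt, 5:pt, 6:pt, 7:F, 8:F, 10:pt, 11:pt, 12:pt, 14:F, 15:F, 16:F, 17:pt, 18:pt, 19:pt, 20:F, 21:F, 22:F, 23:F
edges: (7,3,has); (7,4,hask); (7,5,has); (7,6,has); (8,0,has); (8,1,has); (8,3,hask); (8,4,has); (14,4,has); (14,10,has); (14,11,has); (15,6,has); (15,11,has); (15,12,has); (16,10,has); (16,11,has); (16,12,has); (20,0,has); (20,17,has); (20,19,has); (21,10,has); (21,17,has); (21,18,has); (22,12,has); (22,18,has); (22,19,has); (23,17,has); (23,18,has); (23,19,has)


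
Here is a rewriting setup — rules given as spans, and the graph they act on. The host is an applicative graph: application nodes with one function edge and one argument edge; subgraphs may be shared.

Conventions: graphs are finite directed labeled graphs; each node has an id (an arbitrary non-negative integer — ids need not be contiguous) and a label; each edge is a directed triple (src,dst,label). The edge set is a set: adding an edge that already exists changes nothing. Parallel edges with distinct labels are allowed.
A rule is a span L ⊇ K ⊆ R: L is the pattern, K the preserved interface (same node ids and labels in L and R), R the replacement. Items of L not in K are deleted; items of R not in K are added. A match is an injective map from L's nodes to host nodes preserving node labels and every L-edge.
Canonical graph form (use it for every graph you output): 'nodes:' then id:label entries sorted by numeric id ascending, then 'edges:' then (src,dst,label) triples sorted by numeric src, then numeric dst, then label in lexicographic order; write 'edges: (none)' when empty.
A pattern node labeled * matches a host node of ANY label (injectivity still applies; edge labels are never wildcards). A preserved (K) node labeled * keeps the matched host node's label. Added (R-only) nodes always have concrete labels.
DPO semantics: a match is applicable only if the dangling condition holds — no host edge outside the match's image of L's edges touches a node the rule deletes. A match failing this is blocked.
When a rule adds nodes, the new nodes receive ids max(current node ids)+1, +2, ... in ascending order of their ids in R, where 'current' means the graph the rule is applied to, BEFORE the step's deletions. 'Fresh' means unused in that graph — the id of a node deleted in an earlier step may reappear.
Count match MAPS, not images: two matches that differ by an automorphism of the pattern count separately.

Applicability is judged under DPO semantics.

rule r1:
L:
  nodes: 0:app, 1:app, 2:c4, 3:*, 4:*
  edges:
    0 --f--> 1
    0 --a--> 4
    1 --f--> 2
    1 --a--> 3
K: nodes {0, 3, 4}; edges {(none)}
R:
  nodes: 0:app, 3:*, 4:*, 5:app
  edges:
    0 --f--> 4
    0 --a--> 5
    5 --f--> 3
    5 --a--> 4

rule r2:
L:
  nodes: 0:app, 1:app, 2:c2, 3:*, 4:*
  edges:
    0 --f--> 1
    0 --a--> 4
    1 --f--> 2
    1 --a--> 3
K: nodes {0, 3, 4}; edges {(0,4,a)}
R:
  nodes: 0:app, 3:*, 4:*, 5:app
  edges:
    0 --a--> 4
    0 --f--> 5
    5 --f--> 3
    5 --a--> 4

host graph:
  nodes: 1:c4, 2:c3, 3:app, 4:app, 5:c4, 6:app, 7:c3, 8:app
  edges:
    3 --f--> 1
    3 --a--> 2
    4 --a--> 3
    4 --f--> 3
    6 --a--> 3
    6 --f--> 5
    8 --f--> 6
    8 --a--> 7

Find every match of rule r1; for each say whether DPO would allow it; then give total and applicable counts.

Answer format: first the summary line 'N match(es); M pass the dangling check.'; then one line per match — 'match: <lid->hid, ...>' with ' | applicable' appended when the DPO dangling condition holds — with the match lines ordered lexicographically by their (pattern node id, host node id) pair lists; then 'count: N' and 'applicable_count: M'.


1 match(es); 1 pass the dangling check.
match: 0->8, 1->6, 2->5, 3->3, 4->7 | applicable
count: 1
applicable_count: 1


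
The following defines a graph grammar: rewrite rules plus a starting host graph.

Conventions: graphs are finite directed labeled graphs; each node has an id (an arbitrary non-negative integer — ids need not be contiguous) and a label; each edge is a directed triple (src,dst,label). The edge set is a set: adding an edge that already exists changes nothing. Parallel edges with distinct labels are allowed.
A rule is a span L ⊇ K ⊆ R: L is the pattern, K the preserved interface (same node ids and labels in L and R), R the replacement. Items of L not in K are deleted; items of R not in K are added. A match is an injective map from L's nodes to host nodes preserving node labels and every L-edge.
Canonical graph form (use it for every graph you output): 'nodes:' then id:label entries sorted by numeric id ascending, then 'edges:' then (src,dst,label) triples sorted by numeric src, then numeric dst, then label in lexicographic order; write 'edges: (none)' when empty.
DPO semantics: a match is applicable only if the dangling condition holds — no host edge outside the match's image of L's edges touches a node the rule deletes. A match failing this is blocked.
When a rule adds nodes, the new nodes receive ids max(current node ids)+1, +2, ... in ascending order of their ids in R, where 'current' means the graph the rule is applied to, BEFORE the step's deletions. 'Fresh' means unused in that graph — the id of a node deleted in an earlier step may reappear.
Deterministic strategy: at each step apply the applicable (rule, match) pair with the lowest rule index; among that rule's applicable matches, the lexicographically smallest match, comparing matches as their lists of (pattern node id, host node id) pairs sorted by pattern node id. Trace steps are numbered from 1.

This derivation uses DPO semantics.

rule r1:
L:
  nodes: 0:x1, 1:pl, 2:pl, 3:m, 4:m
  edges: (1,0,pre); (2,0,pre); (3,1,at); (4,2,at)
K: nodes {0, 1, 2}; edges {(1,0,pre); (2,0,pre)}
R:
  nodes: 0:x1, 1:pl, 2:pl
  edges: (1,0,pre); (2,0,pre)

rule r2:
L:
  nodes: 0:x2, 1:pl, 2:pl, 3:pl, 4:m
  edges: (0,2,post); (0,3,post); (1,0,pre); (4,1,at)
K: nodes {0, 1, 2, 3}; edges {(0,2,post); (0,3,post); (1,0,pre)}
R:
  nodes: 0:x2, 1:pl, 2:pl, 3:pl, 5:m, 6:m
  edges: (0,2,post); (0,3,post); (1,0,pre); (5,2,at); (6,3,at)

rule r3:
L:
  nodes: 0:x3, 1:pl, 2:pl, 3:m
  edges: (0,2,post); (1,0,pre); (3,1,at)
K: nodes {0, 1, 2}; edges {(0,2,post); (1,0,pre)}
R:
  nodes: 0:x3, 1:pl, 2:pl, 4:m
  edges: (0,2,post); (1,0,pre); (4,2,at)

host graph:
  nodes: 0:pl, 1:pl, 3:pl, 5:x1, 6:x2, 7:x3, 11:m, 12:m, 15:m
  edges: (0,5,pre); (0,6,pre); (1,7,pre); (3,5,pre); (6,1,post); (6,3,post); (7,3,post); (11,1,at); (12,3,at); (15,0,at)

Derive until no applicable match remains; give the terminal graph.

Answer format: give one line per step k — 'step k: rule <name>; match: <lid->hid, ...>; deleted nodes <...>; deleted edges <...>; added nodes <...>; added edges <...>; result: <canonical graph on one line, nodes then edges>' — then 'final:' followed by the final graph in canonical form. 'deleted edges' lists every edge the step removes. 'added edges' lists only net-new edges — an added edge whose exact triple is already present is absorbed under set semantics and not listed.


step 1: rule r1; match: 0->5, 1->0, 2->3, 3->15, 4->12; deleted nodes 12, 15; deleted edges (12,3,at); (15,0,at); added nodes (none); added edges (none); result: nodes: 0:pl, 1:pl, 3:pl, 5:x1, 6:x2, 7:x3, 11:m edges: (0,5,pre); (0,6,pre); (1,7,pre); (3,5,pre); (6,1,post); (6,3,post); (7,3,post); (11,1,at)
step 2: rule r3; match: 0->7, 1->1, 2->3, 3->11; deleted nodes 11; deleted edges (11,1,at); added nodes 12; added edges (12,3,at); result: nodes: 0:pl, 1:pl, 3:pl, 5:x1, 6:x2, 7:x3, 12:m edges: (0,5,pre); (0,6,pre); (1,7,pre); (3,5,pre); (6,1,post); (6,3,post); (7,3,post); (12,3,at)
final:
nodes: 0:pl, 1:pl, 3:pl, 5:x1, 6:x2, 7:x3, 12:m
edges: (0,5,pre); (0,6,pre); (1,7,pre); (3,5,pre); (6,1,post); (6,3,post); (7,3,post); (12,3,at)


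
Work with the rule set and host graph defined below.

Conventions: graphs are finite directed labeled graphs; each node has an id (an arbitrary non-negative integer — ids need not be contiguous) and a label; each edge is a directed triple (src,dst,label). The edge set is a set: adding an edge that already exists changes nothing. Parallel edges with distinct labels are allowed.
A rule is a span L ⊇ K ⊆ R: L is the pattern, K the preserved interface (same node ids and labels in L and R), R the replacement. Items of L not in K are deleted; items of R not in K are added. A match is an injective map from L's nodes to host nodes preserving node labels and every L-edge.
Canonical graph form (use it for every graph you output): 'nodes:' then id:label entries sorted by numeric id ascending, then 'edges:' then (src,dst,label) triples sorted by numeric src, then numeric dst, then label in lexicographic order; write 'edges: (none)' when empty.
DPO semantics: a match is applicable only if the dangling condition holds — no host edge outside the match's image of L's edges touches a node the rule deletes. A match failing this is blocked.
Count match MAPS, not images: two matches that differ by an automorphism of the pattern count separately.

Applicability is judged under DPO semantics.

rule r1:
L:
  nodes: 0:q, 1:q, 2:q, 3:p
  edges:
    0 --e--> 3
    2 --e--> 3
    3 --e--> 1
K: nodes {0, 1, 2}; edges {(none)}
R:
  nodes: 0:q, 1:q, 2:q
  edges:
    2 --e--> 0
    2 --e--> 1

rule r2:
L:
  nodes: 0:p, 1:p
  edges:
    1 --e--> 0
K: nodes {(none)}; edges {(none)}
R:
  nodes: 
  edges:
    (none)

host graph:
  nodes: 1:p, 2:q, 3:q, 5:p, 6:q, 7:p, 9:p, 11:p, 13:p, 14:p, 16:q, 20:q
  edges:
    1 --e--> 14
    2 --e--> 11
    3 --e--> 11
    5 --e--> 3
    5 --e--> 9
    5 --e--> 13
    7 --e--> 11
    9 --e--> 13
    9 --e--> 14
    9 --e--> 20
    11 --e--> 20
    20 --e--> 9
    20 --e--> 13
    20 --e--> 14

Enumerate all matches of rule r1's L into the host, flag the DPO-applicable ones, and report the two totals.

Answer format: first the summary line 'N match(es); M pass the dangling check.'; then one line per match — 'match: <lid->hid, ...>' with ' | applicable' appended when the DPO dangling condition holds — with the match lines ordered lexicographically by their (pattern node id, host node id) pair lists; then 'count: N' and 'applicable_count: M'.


2 match(es); 0 pass the dangling check.
match: 0->2, 1->20, 2->3, 3->11
match: 0->3, 1->20, 2->2, 3->11
count: 2
applicable_count: 0


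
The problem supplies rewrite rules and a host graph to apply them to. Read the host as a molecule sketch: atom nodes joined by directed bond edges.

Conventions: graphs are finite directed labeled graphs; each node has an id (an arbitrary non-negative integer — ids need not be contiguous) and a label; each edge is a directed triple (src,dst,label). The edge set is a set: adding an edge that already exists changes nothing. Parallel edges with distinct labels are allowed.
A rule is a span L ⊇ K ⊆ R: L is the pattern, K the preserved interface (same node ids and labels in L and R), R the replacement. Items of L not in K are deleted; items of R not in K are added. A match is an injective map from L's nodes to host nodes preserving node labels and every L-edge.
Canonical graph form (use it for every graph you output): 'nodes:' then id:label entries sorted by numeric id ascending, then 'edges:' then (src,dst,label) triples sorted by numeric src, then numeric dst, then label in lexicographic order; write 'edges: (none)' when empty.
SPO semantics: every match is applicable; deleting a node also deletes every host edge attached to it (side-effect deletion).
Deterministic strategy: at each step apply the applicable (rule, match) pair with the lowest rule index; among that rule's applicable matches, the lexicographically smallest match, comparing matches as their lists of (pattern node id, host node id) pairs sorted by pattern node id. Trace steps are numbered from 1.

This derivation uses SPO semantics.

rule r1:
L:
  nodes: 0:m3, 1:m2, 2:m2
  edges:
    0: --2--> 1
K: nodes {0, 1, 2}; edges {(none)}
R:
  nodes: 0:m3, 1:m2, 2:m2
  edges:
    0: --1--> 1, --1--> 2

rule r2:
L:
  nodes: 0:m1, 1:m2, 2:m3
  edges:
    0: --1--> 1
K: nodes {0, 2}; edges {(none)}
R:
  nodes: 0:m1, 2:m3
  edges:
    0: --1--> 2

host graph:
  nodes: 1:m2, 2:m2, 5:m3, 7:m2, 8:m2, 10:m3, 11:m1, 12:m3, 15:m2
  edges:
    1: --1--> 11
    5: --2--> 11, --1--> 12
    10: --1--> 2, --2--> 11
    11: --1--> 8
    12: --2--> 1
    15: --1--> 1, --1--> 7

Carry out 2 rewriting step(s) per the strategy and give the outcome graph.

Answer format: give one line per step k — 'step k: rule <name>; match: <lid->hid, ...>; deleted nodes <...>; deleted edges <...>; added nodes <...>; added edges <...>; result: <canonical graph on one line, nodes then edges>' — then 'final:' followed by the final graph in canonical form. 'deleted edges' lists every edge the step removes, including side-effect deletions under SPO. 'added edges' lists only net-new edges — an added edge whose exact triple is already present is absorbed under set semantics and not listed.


step 1: rule r1; match: 0->12, 1->1, 2->2; deleted nodes (none); deleted edges (12,1,2); added nodes (none); added edges (12,1,1); (12,2,1); result: nodes: 1:m2, 2:m2, 5:m3, 7:m2, 8:m2, 10:m3, 11:m1, 12:m3, 15:m2 edges: (1,11,1); (5,11,2); (5,12,1); (10,2,1); (10,11,2); (11,8,1); (12,1,1); (12,2,1); (15,1,1); (15,7,1)
step 2: rule r2; match: 0->11, 1->8, 2->5; deleted nodes 8; deleted edges (11,8,1); added nodes (none); added edges (11,5,1); result: nodes: 1:m2, 2:m2, 5:m3, 7:m2, 10:m3, 11:m1, 12:m3, 15:m2 edges: (1,11,1); (5,11,2); (5,12,1); (10,2,1); (10,11,2); (11,5,1); (12,1,1); (12,2,1); (15,1,1); (15,7,1)
final:
nodes: 1:m2, 2:m2, 5:m3, 7:m2, 10:m3, 11:m1, 12:m3, 15:m2
edges: (1,11,1); (5,11,2); (5,12,1); (10,2,1); (10,11,2); (11,5,1); (12,1,1); (12,2,1); (15,1,1); (15,7,1)


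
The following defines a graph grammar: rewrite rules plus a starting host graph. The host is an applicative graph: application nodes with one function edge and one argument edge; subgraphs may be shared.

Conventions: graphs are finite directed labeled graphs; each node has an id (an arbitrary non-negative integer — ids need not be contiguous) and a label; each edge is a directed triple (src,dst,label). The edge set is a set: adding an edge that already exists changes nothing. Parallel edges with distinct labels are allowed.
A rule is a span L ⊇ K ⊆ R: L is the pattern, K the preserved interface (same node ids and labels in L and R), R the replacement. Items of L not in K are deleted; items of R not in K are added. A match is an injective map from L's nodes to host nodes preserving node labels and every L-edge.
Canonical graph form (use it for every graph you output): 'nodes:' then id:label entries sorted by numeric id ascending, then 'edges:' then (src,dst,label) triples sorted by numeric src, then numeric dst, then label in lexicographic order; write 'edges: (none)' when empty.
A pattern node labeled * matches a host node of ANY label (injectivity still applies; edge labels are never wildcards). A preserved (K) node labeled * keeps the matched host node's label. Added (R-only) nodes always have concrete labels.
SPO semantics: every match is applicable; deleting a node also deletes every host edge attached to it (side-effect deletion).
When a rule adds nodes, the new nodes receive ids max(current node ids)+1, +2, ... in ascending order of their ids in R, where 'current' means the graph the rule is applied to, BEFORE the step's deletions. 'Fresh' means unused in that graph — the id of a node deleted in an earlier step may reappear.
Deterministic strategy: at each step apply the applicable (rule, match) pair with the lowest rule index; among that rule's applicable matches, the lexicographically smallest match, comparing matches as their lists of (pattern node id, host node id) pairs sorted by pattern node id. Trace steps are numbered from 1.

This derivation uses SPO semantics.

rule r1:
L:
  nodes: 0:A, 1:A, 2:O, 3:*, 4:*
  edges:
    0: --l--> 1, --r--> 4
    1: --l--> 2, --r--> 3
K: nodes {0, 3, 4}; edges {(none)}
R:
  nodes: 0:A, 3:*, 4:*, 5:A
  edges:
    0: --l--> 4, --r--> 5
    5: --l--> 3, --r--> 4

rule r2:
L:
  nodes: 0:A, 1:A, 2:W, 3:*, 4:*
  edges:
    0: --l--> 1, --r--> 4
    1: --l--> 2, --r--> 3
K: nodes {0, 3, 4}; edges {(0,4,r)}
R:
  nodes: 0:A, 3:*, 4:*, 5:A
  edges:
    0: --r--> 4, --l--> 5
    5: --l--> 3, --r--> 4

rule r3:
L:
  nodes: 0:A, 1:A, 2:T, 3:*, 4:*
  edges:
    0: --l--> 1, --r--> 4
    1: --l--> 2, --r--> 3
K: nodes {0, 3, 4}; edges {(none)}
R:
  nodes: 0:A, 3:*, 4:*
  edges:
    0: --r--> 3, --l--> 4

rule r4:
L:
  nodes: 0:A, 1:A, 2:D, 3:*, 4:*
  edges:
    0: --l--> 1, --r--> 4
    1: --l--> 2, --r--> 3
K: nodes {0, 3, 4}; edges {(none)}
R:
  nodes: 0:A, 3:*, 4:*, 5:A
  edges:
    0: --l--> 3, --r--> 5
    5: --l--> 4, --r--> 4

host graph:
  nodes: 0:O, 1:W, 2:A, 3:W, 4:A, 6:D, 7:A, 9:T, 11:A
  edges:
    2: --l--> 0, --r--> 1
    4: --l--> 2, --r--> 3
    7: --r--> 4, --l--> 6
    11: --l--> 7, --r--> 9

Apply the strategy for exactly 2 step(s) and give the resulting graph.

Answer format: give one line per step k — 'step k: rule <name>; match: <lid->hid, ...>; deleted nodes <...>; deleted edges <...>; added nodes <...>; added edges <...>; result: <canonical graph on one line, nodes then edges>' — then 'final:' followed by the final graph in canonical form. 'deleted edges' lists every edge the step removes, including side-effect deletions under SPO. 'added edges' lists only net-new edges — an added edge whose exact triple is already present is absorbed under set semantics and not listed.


step 1: rule r1; match: 0->4, 1->2, 2->0, 3->1, 4->3; deleted nodes 0, 2; deleted edges (2,0,l); (2,1,r); (4,2,l); (4,3,r); added nodes 12; added edges (4,3,l); (4,12,r); (12,1,l); (12,3,r); result: nodes: 1:W, 3:W, 4:A, 6:D, 7:A, 9:T, 11:A, 12:A edges: (4,3,l); (4,12,r); (7,4,r); (7,6,l); (11,7,l); (11,9,r); (12,1,l); (12,3,r)
step 2: rule r4; match: 0->11, 1->7, 2->6, 3->4, 4->9; deleted nodes 6, 7; deleted edges (7,4,r); (7,6,l); (11,7,l); (11,9,r); added nodes 13; added edges (11,4,l); (11,13,r); (13,9,l); (13,9,r); result: nodes: 1:W, 3:W, 4:A, 9:T, 11:A, 12:A, 13:A edges: (4,3,l); (4,12,r); (11,4,l); (11,13,r); (12,1,l); (12,3,r); (13,9,l); (13,9,r)
final:
nodes: 1:W, 3:W, 4:A, 9:T, 11:A, 12:A, 13:A
edges: (4,3,l); (4,12,r); (11,4,l); (11,13,r); (12,1,l); (12,3,r); (13,9,l); (13,9,r)
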